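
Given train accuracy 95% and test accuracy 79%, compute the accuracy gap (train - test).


Gap = train_accuracy - test_accuracy
= 95 - 79
= 16%
This gap suggests the model is overfitting.

16


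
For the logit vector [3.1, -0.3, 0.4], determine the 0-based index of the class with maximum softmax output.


Softmax is a monotonic transformation, so it preserves the argmax.
We need to find the index of the maximum logit.
Index 0: 3.1
Index 1: -0.3
Index 2: 0.4
Maximum logit = 3.1 at index 0

0


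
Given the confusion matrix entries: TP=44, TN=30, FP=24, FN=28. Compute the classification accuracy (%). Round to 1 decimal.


Accuracy = (TP + TN) / (TP + TN + FP + FN) * 100
= (44 + 30) / (44 + 30 + 24 + 28)
= 74 / 126
= 0.5873
= 58.7%

58.7


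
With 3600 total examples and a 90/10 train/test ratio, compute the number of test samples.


Train samples = 3600 * 90% = 3240
Test samples = 3600 - 3240
= 360

360


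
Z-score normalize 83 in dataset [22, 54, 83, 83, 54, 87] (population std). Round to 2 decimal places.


Mean = (22 + 54 + 83 + 83 + 54 + 87) / 6 = 63.8333
Variance = sum((x_i - mean)^2) / n = 535.8056
Std = sqrt(535.8056) = 23.1475
Z = (x - mean) / std
= (83 - 63.8333) / 23.1475
= 19.1667 / 23.1475
= 0.83

0.83


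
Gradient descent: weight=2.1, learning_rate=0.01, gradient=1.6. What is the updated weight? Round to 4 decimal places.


w_new = w_old - lr * gradient
= 2.1 - 0.01 * 1.6
= 2.1 - (0.016)
= 2.0840

2.0840


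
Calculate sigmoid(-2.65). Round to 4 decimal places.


sigmoid(z) = 1 / (1 + exp(-z))
exp(-(-2.65)) = exp(2.65) = 14.154
1 + 14.154 = 15.154
1 / 15.154 = 0.0660

0.0660


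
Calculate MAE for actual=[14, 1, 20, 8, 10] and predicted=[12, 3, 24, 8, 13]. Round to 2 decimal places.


Absolute errors: [2, 2, 4, 0, 3]
Sum of absolute errors = 11
MAE = 11 / 5 = 2.20

2.20


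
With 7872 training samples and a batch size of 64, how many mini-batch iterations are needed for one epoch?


Iterations per epoch = dataset_size / batch_size
= 7872 / 64
= 123

123


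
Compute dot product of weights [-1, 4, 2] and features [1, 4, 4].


Element-wise products:
-1 * 1 = -1
4 * 4 = 16
2 * 4 = 8
Sum = -1 + 16 + 8
= 23

23


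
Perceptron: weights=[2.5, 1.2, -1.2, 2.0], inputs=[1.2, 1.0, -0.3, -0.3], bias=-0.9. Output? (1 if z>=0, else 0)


z = w . x + b
= 2.5*1.2 + 1.2*1.0 + -1.2*-0.3 + 2.0*-0.3 + -0.9
= 3.0 + 1.2 + 0.36 + -0.6 + -0.9
= 3.96 + -0.9
= 3.06
Since z = 3.06 >= 0, output = 1

1


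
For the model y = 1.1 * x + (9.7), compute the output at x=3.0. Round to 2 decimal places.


y = 1.1 * 3.0 + (9.7)
= 3.3 + (9.7)
= 13.00

13.00


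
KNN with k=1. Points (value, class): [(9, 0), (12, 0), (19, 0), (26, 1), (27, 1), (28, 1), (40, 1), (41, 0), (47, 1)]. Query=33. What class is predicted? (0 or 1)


Distances from query 33:
Point 28 (class 1): distance = 5
K=1 nearest neighbors: classes = [1]
Votes for class 1: 1 / 1
Majority vote => class 1

1


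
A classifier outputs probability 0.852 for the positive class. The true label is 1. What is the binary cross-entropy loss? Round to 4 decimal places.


For y=1: Loss = -log(p)
= -log(0.852)
= -(-0.1602)
= 0.1602

0.1602


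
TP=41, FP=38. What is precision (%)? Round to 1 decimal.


Precision = TP / (TP + FP) * 100
= 41 / (41 + 38)
= 41 / 79
= 0.519
= 51.9%

51.9


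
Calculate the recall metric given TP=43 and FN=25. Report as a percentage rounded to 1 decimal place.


Recall = TP / (TP + FN) * 100
= 43 / (43 + 25)
= 43 / 68
= 0.6324
= 63.2%

63.2


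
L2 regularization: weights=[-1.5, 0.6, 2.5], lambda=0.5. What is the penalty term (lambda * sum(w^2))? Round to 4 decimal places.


Squaring each weight:
(-1.5)^2 = 2.25
0.6^2 = 0.36
2.5^2 = 6.25
Sum of squares = 8.86
Penalty = 0.5 * 8.86 = 4.4300

4.4300


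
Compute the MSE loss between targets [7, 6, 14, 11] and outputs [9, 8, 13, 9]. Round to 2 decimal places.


Differences: [-2, -2, 1, 2]
Squared errors: [4, 4, 1, 4]
Sum of squared errors = 13
MSE = 13 / 4 = 3.25

3.25


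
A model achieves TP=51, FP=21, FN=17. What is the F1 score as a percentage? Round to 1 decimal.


Precision = TP / (TP + FP) = 51 / 72 = 0.7083
Recall = TP / (TP + FN) = 51 / 68 = 0.75
F1 = 2 * P * R / (P + R)
= 2 * 0.7083 * 0.75 / (0.7083 + 0.75)
= 1.0625 / 1.4583
= 0.7286
As percentage: 72.9%

72.9


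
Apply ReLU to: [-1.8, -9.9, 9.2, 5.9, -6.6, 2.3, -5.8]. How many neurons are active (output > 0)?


ReLU(x) = max(0, x) for each element:
ReLU(-1.8) = 0
ReLU(-9.9) = 0
ReLU(9.2) = 9.2
ReLU(5.9) = 5.9
ReLU(-6.6) = 0
ReLU(2.3) = 2.3
ReLU(-5.8) = 0
Active neurons (>0): 3

3


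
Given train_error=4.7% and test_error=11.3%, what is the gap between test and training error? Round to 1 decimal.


Generalization gap = test_error - train_error
= 11.3 - 4.7
= 6.6%
A moderate gap.

6.6


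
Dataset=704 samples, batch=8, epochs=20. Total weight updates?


Iterations per epoch = 704 / 8 = 88
Total updates = iterations_per_epoch * epochs
= 88 * 20
= 1760

1760


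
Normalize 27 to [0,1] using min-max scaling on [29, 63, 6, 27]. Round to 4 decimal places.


Min = 6, Max = 63
Range = 63 - 6 = 57
Scaled = (x - min) / (max - min)
= (27 - 6) / 57
= 21 / 57
= 0.3684

0.3684


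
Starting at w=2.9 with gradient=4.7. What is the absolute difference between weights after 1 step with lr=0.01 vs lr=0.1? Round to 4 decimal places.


With lr=0.01: w_new = 2.9 - 0.01 * 4.7 = 2.853
With lr=0.1: w_new = 2.9 - 0.1 * 4.7 = 2.43
Absolute difference = |2.853 - 2.43|
= 0.4230

0.4230


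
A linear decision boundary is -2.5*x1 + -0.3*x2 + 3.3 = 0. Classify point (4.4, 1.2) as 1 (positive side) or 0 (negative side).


Compute -2.5 * 4.4 + -0.3 * 1.2 + 3.3
= -11.0 + -0.36 + 3.3
= -8.06
Since -8.06 < 0, the point is on the negative side.

0


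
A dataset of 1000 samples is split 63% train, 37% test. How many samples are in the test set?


Train samples = 1000 * 63% = 630
Test samples = 1000 - 630
= 370

370


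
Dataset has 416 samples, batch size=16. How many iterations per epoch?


Iterations per epoch = dataset_size / batch_size
= 416 / 16
= 26

26


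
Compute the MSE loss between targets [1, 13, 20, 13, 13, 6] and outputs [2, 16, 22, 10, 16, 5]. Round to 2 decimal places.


Differences: [-1, -3, -2, 3, -3, 1]
Squared errors: [1, 9, 4, 9, 9, 1]
Sum of squared errors = 33
MSE = 33 / 6 = 5.50

5.50


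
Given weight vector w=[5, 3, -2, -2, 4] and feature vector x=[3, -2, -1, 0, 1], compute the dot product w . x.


Element-wise products:
5 * 3 = 15
3 * -2 = -6
-2 * -1 = 2
-2 * 0 = 0
4 * 1 = 4
Sum = 15 + -6 + 2 + 0 + 4
= 15

15


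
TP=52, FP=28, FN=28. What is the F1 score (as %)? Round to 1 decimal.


Precision = TP / (TP + FP) = 52 / 80 = 0.65
Recall = TP / (TP + FN) = 52 / 80 = 0.65
F1 = 2 * P * R / (P + R)
= 2 * 0.65 * 0.65 / (0.65 + 0.65)
= 0.845 / 1.3
= 0.65
As percentage: 65.0%

65.0


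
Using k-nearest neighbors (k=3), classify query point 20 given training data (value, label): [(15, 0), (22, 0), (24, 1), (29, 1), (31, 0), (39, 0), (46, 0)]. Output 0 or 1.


Distances from query 20:
Point 22 (class 0): distance = 2
Point 24 (class 1): distance = 4
Point 15 (class 0): distance = 5
K=3 nearest neighbors: classes = [0, 1, 0]
Votes for class 1: 1 / 3
Majority vote => class 0

0


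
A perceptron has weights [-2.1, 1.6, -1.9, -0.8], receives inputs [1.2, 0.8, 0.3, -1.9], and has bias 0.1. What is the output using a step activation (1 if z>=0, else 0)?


z = w . x + b
= -2.1*1.2 + 1.6*0.8 + -1.9*0.3 + -0.8*-1.9 + 0.1
= -2.52 + 1.28 + -0.57 + 1.52 + 0.1
= -0.29 + 0.1
= -0.19
Since z = -0.19 < 0, output = 0

0


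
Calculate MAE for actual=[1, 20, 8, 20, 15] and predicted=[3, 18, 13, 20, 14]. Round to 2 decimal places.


Absolute errors: [2, 2, 5, 0, 1]
Sum of absolute errors = 10
MAE = 10 / 5 = 2.00

2.00


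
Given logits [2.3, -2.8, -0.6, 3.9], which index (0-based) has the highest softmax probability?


Softmax is a monotonic transformation, so it preserves the argmax.
We need to find the index of the maximum logit.
Index 0: 2.3
Index 1: -2.8
Index 2: -0.6
Index 3: 3.9
Maximum logit = 3.9 at index 3

3


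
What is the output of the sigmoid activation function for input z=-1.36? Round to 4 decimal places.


sigmoid(z) = 1 / (1 + exp(-z))
exp(-(-1.36)) = exp(1.36) = 3.8962
1 + 3.8962 = 4.8962
1 / 4.8962 = 0.2042

0.2042


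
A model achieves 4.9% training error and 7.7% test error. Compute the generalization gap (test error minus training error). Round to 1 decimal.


Generalization gap = test_error - train_error
= 7.7 - 4.9
= 2.8%
A moderate gap.

2.8


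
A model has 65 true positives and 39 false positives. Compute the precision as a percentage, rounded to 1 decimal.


Precision = TP / (TP + FP) * 100
= 65 / (65 + 39)
= 65 / 104
= 0.625
= 62.5%

62.5


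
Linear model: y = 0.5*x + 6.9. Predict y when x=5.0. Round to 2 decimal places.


y = 0.5 * 5.0 + (6.9)
= 2.5 + (6.9)
= 9.40

9.40


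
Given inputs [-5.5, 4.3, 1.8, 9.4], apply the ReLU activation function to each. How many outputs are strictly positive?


ReLU(x) = max(0, x) for each element:
ReLU(-5.5) = 0
ReLU(4.3) = 4.3
ReLU(1.8) = 1.8
ReLU(9.4) = 9.4
Active neurons (>0): 3

3


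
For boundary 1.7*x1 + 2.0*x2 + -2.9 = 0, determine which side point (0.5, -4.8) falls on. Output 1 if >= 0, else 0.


Compute 1.7 * 0.5 + 2.0 * -4.8 + -2.9
= 0.85 + -9.6 + -2.9
= -11.65
Since -11.65 < 0, the point is on the negative side.

0


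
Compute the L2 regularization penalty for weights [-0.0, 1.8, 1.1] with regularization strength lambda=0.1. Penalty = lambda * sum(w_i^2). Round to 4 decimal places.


Squaring each weight:
(-0.0)^2 = 0.0
1.8^2 = 3.24
1.1^2 = 1.21
Sum of squares = 4.45
Penalty = 0.1 * 4.45 = 0.4450

0.4450


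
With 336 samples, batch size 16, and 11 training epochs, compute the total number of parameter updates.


Iterations per epoch = 336 / 16 = 21
Total updates = iterations_per_epoch * epochs
= 21 * 11
= 231

231


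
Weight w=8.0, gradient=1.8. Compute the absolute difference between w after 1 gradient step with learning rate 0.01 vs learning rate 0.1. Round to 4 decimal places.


With lr=0.01: w_new = 8.0 - 0.01 * 1.8 = 7.982
With lr=0.1: w_new = 8.0 - 0.1 * 1.8 = 7.82
Absolute difference = |7.982 - 7.82|
= 0.1620

0.1620


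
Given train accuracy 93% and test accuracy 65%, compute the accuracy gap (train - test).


Gap = train_accuracy - test_accuracy
= 93 - 65
= 28%
This large gap strongly indicates overfitting.

28


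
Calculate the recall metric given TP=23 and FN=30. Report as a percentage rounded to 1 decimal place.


Recall = TP / (TP + FN) * 100
= 23 / (23 + 30)
= 23 / 53
= 0.434
= 43.4%

43.4


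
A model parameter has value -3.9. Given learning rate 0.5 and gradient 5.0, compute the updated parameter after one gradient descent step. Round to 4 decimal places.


w_new = w_old - lr * gradient
= -3.9 - 0.5 * 5.0
= -3.9 - (2.5)
= -6.4000

-6.4000


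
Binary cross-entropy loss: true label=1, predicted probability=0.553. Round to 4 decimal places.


For y=1: Loss = -log(p)
= -log(0.553)
= -(-0.5924)
= 0.5924

0.5924


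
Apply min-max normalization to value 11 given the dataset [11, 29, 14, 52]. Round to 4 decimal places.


Min = 11, Max = 52
Range = 52 - 11 = 41
Scaled = (x - min) / (max - min)
= (11 - 11) / 41
= 0 / 41
= 0.0000

0.0000


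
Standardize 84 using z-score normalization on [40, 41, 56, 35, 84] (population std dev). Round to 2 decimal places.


Mean = (40 + 41 + 56 + 35 + 84) / 5 = 51.2
Variance = sum((x_i - mean)^2) / n = 318.16
Std = sqrt(318.16) = 17.837
Z = (x - mean) / std
= (84 - 51.2) / 17.837
= 32.8 / 17.837
= 1.84

1.84


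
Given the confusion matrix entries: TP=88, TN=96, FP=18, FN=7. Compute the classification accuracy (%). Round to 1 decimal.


Accuracy = (TP + TN) / (TP + TN + FP + FN) * 100
= (88 + 96) / (88 + 96 + 18 + 7)
= 184 / 209
= 0.8804
= 88.0%

88.0


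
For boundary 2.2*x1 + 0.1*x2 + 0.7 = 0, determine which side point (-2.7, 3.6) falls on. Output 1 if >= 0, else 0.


Compute 2.2 * -2.7 + 0.1 * 3.6 + 0.7
= -5.94 + 0.36 + 0.7
= -4.88
Since -4.88 < 0, the point is on the negative side.

0


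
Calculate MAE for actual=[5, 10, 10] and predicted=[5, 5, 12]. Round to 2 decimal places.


Absolute errors: [0, 5, 2]
Sum of absolute errors = 7
MAE = 7 / 3 = 2.33

2.33


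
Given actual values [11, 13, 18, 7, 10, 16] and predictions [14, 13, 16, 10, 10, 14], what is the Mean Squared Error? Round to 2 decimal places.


Differences: [-3, 0, 2, -3, 0, 2]
Squared errors: [9, 0, 4, 9, 0, 4]
Sum of squared errors = 26
MSE = 26 / 6 = 4.33

4.33


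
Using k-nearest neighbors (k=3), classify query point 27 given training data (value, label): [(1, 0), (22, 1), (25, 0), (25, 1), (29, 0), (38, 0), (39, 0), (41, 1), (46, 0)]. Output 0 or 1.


Distances from query 27:
Point 25 (class 0): distance = 2
Point 29 (class 0): distance = 2
Point 25 (class 1): distance = 2
K=3 nearest neighbors: classes = [0, 0, 1]
Votes for class 1: 1 / 3
Majority vote => class 0

0


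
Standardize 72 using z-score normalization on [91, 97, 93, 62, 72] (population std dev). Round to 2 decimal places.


Mean = (91 + 97 + 93 + 62 + 72) / 5 = 83.0
Variance = sum((x_i - mean)^2) / n = 184.4
Std = sqrt(184.4) = 13.5794
Z = (x - mean) / std
= (72 - 83.0) / 13.5794
= -11.0 / 13.5794
= -0.81

-0.81


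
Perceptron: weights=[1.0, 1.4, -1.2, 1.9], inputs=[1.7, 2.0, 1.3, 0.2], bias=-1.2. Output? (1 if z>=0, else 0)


z = w . x + b
= 1.0*1.7 + 1.4*2.0 + -1.2*1.3 + 1.9*0.2 + -1.2
= 1.7 + 2.8 + -1.56 + 0.38 + -1.2
= 3.32 + -1.2
= 2.12
Since z = 2.12 >= 0, output = 1

1


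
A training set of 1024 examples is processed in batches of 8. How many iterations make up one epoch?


Iterations per epoch = dataset_size / batch_size
= 1024 / 8
= 128

128


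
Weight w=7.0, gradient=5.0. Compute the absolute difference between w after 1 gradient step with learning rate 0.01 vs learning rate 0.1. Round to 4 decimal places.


With lr=0.01: w_new = 7.0 - 0.01 * 5.0 = 6.95
With lr=0.1: w_new = 7.0 - 0.1 * 5.0 = 6.5
Absolute difference = |6.95 - 6.5|
= 0.4500

0.4500


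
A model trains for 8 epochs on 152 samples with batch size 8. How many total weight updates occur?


Iterations per epoch = 152 / 8 = 19
Total updates = iterations_per_epoch * epochs
= 19 * 8
= 152

152


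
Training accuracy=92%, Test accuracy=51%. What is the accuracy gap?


Gap = train_accuracy - test_accuracy
= 92 - 51
= 41%
This large gap strongly indicates overfitting.

41


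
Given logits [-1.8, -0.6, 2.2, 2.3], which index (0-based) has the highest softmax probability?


Softmax is a monotonic transformation, so it preserves the argmax.
We need to find the index of the maximum logit.
Index 0: -1.8
Index 1: -0.6
Index 2: 2.2
Index 3: 2.3
Maximum logit = 2.3 at index 3

3


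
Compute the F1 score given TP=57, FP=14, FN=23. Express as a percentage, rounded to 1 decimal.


Precision = TP / (TP + FP) = 57 / 71 = 0.8028
Recall = TP / (TP + FN) = 57 / 80 = 0.7125
F1 = 2 * P * R / (P + R)
= 2 * 0.8028 * 0.7125 / (0.8028 + 0.7125)
= 1.144 / 1.5153
= 0.755
As percentage: 75.5%

75.5


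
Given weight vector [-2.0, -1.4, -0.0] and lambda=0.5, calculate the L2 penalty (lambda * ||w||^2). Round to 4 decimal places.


Squaring each weight:
(-2.0)^2 = 4.0
(-1.4)^2 = 1.96
(-0.0)^2 = 0.0
Sum of squares = 5.96
Penalty = 0.5 * 5.96 = 2.9800

2.9800


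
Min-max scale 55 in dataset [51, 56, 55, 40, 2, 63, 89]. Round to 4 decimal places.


Min = 2, Max = 89
Range = 89 - 2 = 87
Scaled = (x - min) / (max - min)
= (55 - 2) / 87
= 53 / 87
= 0.6092

0.6092


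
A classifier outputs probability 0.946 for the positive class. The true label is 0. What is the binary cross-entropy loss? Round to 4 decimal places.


For y=0: Loss = -log(1-p)
= -log(1 - 0.946)
= -log(0.054)
= -(-2.9188)
= 2.9188

2.9188


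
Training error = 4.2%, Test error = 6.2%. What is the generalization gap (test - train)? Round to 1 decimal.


Generalization gap = test_error - train_error
= 6.2 - 4.2
= 2.0%
A moderate gap.

2.0


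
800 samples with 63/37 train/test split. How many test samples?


Train samples = 800 * 63% = 504
Test samples = 800 - 504
= 296

296


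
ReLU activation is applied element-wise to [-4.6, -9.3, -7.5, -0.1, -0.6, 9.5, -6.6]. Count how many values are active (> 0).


ReLU(x) = max(0, x) for each element:
ReLU(-4.6) = 0
ReLU(-9.3) = 0
ReLU(-7.5) = 0
ReLU(-0.1) = 0
ReLU(-0.6) = 0
ReLU(9.5) = 9.5
ReLU(-6.6) = 0
Active neurons (>0): 1

1


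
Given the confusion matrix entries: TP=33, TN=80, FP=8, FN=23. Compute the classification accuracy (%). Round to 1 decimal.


Accuracy = (TP + TN) / (TP + TN + FP + FN) * 100
= (33 + 80) / (33 + 80 + 8 + 23)
= 113 / 144
= 0.7847
= 78.5%

78.5


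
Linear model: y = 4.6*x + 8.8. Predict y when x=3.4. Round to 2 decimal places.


y = 4.6 * 3.4 + (8.8)
= 15.64 + (8.8)
= 24.44

24.44


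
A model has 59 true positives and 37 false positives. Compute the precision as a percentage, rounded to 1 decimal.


Precision = TP / (TP + FP) * 100
= 59 / (59 + 37)
= 59 / 96
= 0.6146
= 61.5%

61.5


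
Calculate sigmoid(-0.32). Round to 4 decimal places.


sigmoid(z) = 1 / (1 + exp(-z))
exp(-(-0.32)) = exp(0.32) = 1.3771
1 + 1.3771 = 2.3771
1 / 2.3771 = 0.4207

0.4207


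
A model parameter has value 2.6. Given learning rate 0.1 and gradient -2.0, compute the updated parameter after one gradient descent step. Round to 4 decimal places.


w_new = w_old - lr * gradient
= 2.6 - 0.1 * -2.0
= 2.6 - (-0.2)
= 2.8000

2.8000


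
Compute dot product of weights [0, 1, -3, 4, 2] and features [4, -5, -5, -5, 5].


Element-wise products:
0 * 4 = 0
1 * -5 = -5
-3 * -5 = 15
4 * -5 = -20
2 * 5 = 10
Sum = 0 + -5 + 15 + -20 + 10
= 0

0


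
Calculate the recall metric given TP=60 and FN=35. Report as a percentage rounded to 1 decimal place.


Recall = TP / (TP + FN) * 100
= 60 / (60 + 35)
= 60 / 95
= 0.6316
= 63.2%

63.2


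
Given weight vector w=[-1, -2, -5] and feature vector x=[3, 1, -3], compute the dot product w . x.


Element-wise products:
-1 * 3 = -3
-2 * 1 = -2
-5 * -3 = 15
Sum = -3 + -2 + 15
= 10

10


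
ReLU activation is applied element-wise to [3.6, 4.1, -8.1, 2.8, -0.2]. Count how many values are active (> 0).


ReLU(x) = max(0, x) for each element:
ReLU(3.6) = 3.6
ReLU(4.1) = 4.1
ReLU(-8.1) = 0
ReLU(2.8) = 2.8
ReLU(-0.2) = 0
Active neurons (>0): 3

3


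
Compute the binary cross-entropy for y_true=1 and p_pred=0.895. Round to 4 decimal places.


For y=1: Loss = -log(p)
= -log(0.895)
= -(-0.1109)
= 0.1109

0.1109


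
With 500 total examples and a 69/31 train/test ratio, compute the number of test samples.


Train samples = 500 * 69% = 345
Test samples = 500 - 345
= 155

155


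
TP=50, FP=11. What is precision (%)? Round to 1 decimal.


Precision = TP / (TP + FP) * 100
= 50 / (50 + 11)
= 50 / 61
= 0.8197
= 82.0%

82.0


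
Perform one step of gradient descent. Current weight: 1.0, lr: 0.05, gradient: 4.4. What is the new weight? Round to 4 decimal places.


w_new = w_old - lr * gradient
= 1.0 - 0.05 * 4.4
= 1.0 - (0.22)
= 0.7800

0.7800


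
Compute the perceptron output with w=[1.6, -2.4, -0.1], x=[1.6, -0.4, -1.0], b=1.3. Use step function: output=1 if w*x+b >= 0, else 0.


z = w . x + b
= 1.6*1.6 + -2.4*-0.4 + -0.1*-1.0 + 1.3
= 2.56 + 0.96 + 0.1 + 1.3
= 3.62 + 1.3
= 4.92
Since z = 4.92 >= 0, output = 1

1


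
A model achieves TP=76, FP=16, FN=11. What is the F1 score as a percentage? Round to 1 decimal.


Precision = TP / (TP + FP) = 76 / 92 = 0.8261
Recall = TP / (TP + FN) = 76 / 87 = 0.8736
F1 = 2 * P * R / (P + R)
= 2 * 0.8261 * 0.8736 / (0.8261 + 0.8736)
= 1.4433 / 1.6997
= 0.8492
As percentage: 84.9%

84.9


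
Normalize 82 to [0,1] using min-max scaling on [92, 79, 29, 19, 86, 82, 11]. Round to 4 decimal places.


Min = 11, Max = 92
Range = 92 - 11 = 81
Scaled = (x - min) / (max - min)
= (82 - 11) / 81
= 71 / 81
= 0.8765

0.8765


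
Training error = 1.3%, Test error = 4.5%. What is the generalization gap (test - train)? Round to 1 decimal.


Generalization gap = test_error - train_error
= 4.5 - 1.3
= 3.2%
A moderate gap.

3.2


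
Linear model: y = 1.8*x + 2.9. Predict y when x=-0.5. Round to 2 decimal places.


y = 1.8 * -0.5 + (2.9)
= -0.9 + (2.9)
= 2.00

2.00


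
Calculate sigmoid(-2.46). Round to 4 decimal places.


sigmoid(z) = 1 / (1 + exp(-z))
exp(-(-2.46)) = exp(2.46) = 11.7048
1 + 11.7048 = 12.7048
1 / 12.7048 = 0.0787

0.0787


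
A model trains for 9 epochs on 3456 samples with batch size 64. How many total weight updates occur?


Iterations per epoch = 3456 / 64 = 54
Total updates = iterations_per_epoch * epochs
= 54 * 9
= 486

486


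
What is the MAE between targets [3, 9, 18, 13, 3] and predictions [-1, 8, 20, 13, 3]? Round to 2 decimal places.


Absolute errors: [4, 1, 2, 0, 0]
Sum of absolute errors = 7
MAE = 7 / 5 = 1.40

1.40


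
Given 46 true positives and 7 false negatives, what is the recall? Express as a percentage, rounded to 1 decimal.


Recall = TP / (TP + FN) * 100
= 46 / (46 + 7)
= 46 / 53
= 0.8679
= 86.8%

86.8


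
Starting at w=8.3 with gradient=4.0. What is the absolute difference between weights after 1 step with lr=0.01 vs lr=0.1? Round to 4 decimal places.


With lr=0.01: w_new = 8.3 - 0.01 * 4.0 = 8.26
With lr=0.1: w_new = 8.3 - 0.1 * 4.0 = 7.9
Absolute difference = |8.26 - 7.9|
= 0.3600

0.3600


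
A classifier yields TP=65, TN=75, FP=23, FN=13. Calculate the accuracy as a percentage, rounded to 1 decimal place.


Accuracy = (TP + TN) / (TP + TN + FP + FN) * 100
= (65 + 75) / (65 + 75 + 23 + 13)
= 140 / 176
= 0.7955
= 79.5%

79.5


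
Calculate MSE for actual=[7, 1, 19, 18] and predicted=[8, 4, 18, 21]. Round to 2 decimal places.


Differences: [-1, -3, 1, -3]
Squared errors: [1, 9, 1, 9]
Sum of squared errors = 20
MSE = 20 / 4 = 5.00

5.00


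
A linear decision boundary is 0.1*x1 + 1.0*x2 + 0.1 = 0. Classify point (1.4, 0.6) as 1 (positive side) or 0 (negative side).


Compute 0.1 * 1.4 + 1.0 * 0.6 + 0.1
= 0.14 + 0.6 + 0.1
= 0.84
Since 0.84 >= 0, the point is on the positive side.

1


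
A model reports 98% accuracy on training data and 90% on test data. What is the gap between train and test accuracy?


Gap = train_accuracy - test_accuracy
= 98 - 90
= 8%
This moderate gap may indicate mild overfitting.

8


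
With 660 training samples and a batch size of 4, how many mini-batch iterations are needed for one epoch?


Iterations per epoch = dataset_size / batch_size
= 660 / 4
= 165

165


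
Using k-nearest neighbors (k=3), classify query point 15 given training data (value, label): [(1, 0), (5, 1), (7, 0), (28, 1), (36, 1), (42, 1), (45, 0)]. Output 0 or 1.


Distances from query 15:
Point 7 (class 0): distance = 8
Point 5 (class 1): distance = 10
Point 28 (class 1): distance = 13
K=3 nearest neighbors: classes = [0, 1, 1]
Votes for class 1: 2 / 3
Majority vote => class 1

1


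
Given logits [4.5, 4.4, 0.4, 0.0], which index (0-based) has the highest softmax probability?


Softmax is a monotonic transformation, so it preserves the argmax.
We need to find the index of the maximum logit.
Index 0: 4.5
Index 1: 4.4
Index 2: 0.4
Index 3: 0.0
Maximum logit = 4.5 at index 0

0


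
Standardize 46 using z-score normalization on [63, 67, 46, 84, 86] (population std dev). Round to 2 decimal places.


Mean = (63 + 67 + 46 + 84 + 86) / 5 = 69.2
Variance = sum((x_i - mean)^2) / n = 216.56
Std = sqrt(216.56) = 14.716
Z = (x - mean) / std
= (46 - 69.2) / 14.716
= -23.2 / 14.716
= -1.58

-1.58


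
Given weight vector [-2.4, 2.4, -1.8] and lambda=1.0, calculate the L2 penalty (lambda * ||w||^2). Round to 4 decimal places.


Squaring each weight:
(-2.4)^2 = 5.76
2.4^2 = 5.76
(-1.8)^2 = 3.24
Sum of squares = 14.76
Penalty = 1.0 * 14.76 = 14.7600

14.7600


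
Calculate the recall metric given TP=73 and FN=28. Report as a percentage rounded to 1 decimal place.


Recall = TP / (TP + FN) * 100
= 73 / (73 + 28)
= 73 / 101
= 0.7228
= 72.3%

72.3


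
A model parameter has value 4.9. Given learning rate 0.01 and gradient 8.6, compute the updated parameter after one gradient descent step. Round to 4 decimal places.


w_new = w_old - lr * gradient
= 4.9 - 0.01 * 8.6
= 4.9 - (0.086)
= 4.8140

4.8140


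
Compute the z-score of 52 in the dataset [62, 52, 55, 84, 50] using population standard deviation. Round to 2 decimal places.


Mean = (62 + 52 + 55 + 84 + 50) / 5 = 60.6
Variance = sum((x_i - mean)^2) / n = 153.44
Std = sqrt(153.44) = 12.3871
Z = (x - mean) / std
= (52 - 60.6) / 12.3871
= -8.6 / 12.3871
= -0.69

-0.69


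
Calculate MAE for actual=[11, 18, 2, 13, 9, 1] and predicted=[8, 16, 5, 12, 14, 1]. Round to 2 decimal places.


Absolute errors: [3, 2, 3, 1, 5, 0]
Sum of absolute errors = 14
MAE = 14 / 6 = 2.33

2.33


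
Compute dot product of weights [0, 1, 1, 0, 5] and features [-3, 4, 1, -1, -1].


Element-wise products:
0 * -3 = 0
1 * 4 = 4
1 * 1 = 1
0 * -1 = 0
5 * -1 = -5
Sum = 0 + 4 + 1 + 0 + -5
= 0

0


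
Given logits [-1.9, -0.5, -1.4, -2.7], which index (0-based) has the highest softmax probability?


Softmax is a monotonic transformation, so it preserves the argmax.
We need to find the index of the maximum logit.
Index 0: -1.9
Index 1: -0.5
Index 2: -1.4
Index 3: -2.7
Maximum logit = -0.5 at index 1

1


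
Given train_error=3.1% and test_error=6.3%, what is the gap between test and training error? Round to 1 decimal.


Generalization gap = test_error - train_error
= 6.3 - 3.1
= 3.2%
A moderate gap.

3.2


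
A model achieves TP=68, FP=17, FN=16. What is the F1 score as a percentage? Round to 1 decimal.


Precision = TP / (TP + FP) = 68 / 85 = 0.8
Recall = TP / (TP + FN) = 68 / 84 = 0.8095
F1 = 2 * P * R / (P + R)
= 2 * 0.8 * 0.8095 / (0.8 + 0.8095)
= 1.2952 / 1.6095
= 0.8047
As percentage: 80.5%

80.5


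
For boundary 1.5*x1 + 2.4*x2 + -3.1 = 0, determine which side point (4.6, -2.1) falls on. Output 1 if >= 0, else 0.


Compute 1.5 * 4.6 + 2.4 * -2.1 + -3.1
= 6.9 + -5.04 + -3.1
= -1.24
Since -1.24 < 0, the point is on the negative side.

0


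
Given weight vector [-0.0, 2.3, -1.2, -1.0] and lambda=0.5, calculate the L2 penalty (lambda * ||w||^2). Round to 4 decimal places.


Squaring each weight:
(-0.0)^2 = 0.0
2.3^2 = 5.29
(-1.2)^2 = 1.44
(-1.0)^2 = 1.0
Sum of squares = 7.73
Penalty = 0.5 * 7.73 = 3.8650

3.8650


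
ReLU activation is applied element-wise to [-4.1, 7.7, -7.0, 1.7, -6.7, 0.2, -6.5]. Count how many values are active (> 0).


ReLU(x) = max(0, x) for each element:
ReLU(-4.1) = 0
ReLU(7.7) = 7.7
ReLU(-7.0) = 0
ReLU(1.7) = 1.7
ReLU(-6.7) = 0
ReLU(0.2) = 0.2
ReLU(-6.5) = 0
Active neurons (>0): 3

3


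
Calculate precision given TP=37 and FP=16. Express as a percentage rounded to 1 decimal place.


Precision = TP / (TP + FP) * 100
= 37 / (37 + 16)
= 37 / 53
= 0.6981
= 69.8%

69.8


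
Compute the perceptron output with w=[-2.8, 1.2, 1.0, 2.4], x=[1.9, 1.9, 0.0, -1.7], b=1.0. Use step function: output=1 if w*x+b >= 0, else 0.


z = w . x + b
= -2.8*1.9 + 1.2*1.9 + 1.0*0.0 + 2.4*-1.7 + 1.0
= -5.32 + 2.28 + 0.0 + -4.08 + 1.0
= -7.12 + 1.0
= -6.12
Since z = -6.12 < 0, output = 0

0


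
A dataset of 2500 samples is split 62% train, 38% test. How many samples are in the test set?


Train samples = 2500 * 62% = 1550
Test samples = 2500 - 1550
= 950

950


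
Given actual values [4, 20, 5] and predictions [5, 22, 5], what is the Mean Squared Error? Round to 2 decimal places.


Differences: [-1, -2, 0]
Squared errors: [1, 4, 0]
Sum of squared errors = 5
MSE = 5 / 3 = 1.67

1.67


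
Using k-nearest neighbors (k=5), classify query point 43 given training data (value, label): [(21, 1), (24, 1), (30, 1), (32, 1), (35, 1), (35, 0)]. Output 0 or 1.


Distances from query 43:
Point 35 (class 0): distance = 8
Point 35 (class 1): distance = 8
Point 32 (class 1): distance = 11
Point 30 (class 1): distance = 13
Point 24 (class 1): distance = 19
K=5 nearest neighbors: classes = [0, 1, 1, 1, 1]
Votes for class 1: 4 / 5
Majority vote => class 1

1


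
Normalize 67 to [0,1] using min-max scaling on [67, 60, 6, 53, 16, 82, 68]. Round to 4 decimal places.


Min = 6, Max = 82
Range = 82 - 6 = 76
Scaled = (x - min) / (max - min)
= (67 - 6) / 76
= 61 / 76
= 0.8026

0.8026


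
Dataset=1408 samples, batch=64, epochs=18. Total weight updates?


Iterations per epoch = 1408 / 64 = 22
Total updates = iterations_per_epoch * epochs
= 22 * 18
= 396

396


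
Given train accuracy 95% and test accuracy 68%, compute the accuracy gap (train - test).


Gap = train_accuracy - test_accuracy
= 95 - 68
= 27%
This large gap strongly indicates overfitting.

27


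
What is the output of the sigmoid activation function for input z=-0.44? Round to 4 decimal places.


sigmoid(z) = 1 / (1 + exp(-z))
exp(-(-0.44)) = exp(0.44) = 1.5527
1 + 1.5527 = 2.5527
1 / 2.5527 = 0.3917

0.3917


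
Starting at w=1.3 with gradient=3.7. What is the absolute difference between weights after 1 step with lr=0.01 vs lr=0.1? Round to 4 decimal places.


With lr=0.01: w_new = 1.3 - 0.01 * 3.7 = 1.263
With lr=0.1: w_new = 1.3 - 0.1 * 3.7 = 0.93
Absolute difference = |1.263 - 0.93|
= 0.3330

0.3330


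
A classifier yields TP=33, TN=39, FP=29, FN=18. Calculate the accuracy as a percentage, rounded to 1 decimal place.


Accuracy = (TP + TN) / (TP + TN + FP + FN) * 100
= (33 + 39) / (33 + 39 + 29 + 18)
= 72 / 119
= 0.605
= 60.5%

60.5


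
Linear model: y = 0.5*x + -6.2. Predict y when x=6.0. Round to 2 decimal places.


y = 0.5 * 6.0 + (-6.2)
= 3.0 + (-6.2)
= -3.20

-3.20


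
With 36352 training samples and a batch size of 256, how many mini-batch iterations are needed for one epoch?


Iterations per epoch = dataset_size / batch_size
= 36352 / 256
= 142

142


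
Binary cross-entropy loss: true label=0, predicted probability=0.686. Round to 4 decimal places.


For y=0: Loss = -log(1-p)
= -log(1 - 0.686)
= -log(0.314)
= -(-1.1584)
= 1.1584

1.1584


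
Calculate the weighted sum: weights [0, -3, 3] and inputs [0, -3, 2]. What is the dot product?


Element-wise products:
0 * 0 = 0
-3 * -3 = 9
3 * 2 = 6
Sum = 0 + 9 + 6
= 15

15


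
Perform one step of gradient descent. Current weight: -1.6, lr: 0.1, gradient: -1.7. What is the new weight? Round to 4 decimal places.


w_new = w_old - lr * gradient
= -1.6 - 0.1 * -1.7
= -1.6 - (-0.17)
= -1.4300

-1.4300


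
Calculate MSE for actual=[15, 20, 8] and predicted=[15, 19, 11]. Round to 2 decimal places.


Differences: [0, 1, -3]
Squared errors: [0, 1, 9]
Sum of squared errors = 10
MSE = 10 / 3 = 3.33

3.33


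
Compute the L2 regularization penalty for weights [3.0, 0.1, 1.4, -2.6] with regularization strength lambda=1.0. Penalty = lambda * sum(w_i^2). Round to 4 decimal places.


Squaring each weight:
3.0^2 = 9.0
0.1^2 = 0.01
1.4^2 = 1.96
(-2.6)^2 = 6.76
Sum of squares = 17.73
Penalty = 1.0 * 17.73 = 17.7300

17.7300


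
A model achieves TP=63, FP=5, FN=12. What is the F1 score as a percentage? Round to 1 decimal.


Precision = TP / (TP + FP) = 63 / 68 = 0.9265
Recall = TP / (TP + FN) = 63 / 75 = 0.84
F1 = 2 * P * R / (P + R)
= 2 * 0.9265 * 0.84 / (0.9265 + 0.84)
= 1.5565 / 1.7665
= 0.8811
As percentage: 88.1%

88.1


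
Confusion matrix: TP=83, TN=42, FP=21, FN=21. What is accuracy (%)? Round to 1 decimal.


Accuracy = (TP + TN) / (TP + TN + FP + FN) * 100
= (83 + 42) / (83 + 42 + 21 + 21)
= 125 / 167
= 0.7485
= 74.9%

74.9


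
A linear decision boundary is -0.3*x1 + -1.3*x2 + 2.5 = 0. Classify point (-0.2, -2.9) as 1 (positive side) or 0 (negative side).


Compute -0.3 * -0.2 + -1.3 * -2.9 + 2.5
= 0.06 + 3.77 + 2.5
= 6.33
Since 6.33 >= 0, the point is on the positive side.

1


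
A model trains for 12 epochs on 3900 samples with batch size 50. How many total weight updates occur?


Iterations per epoch = 3900 / 50 = 78
Total updates = iterations_per_epoch * epochs
= 78 * 12
= 936

936


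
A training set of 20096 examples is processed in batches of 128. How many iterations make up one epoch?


Iterations per epoch = dataset_size / batch_size
= 20096 / 128
= 157

157


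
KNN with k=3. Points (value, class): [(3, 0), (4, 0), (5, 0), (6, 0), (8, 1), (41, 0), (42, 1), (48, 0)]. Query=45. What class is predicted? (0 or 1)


Distances from query 45:
Point 48 (class 0): distance = 3
Point 42 (class 1): distance = 3
Point 41 (class 0): distance = 4
K=3 nearest neighbors: classes = [0, 1, 0]
Votes for class 1: 1 / 3
Majority vote => class 0

0


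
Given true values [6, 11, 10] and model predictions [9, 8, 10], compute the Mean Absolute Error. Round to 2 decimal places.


Absolute errors: [3, 3, 0]
Sum of absolute errors = 6
MAE = 6 / 3 = 2.00

2.00


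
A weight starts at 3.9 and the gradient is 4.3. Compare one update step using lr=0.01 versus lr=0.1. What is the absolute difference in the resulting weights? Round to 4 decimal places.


With lr=0.01: w_new = 3.9 - 0.01 * 4.3 = 3.857
With lr=0.1: w_new = 3.9 - 0.1 * 4.3 = 3.47
Absolute difference = |3.857 - 3.47|
= 0.3870

0.3870


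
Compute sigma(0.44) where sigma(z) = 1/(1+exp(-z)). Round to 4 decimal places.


sigmoid(z) = 1 / (1 + exp(-z))
exp(-(0.44)) = exp(-0.44) = 0.644
1 + 0.644 = 1.644
1 / 1.644 = 0.6083

0.6083


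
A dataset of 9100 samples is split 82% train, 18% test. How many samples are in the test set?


Train samples = 9100 * 82% = 7462
Test samples = 9100 - 7462
= 1638

1638


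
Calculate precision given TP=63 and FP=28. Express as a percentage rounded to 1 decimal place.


Precision = TP / (TP + FP) * 100
= 63 / (63 + 28)
= 63 / 91
= 0.6923
= 69.2%

69.2


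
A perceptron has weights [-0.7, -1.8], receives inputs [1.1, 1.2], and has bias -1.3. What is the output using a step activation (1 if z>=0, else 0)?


z = w . x + b
= -0.7*1.1 + -1.8*1.2 + -1.3
= -0.77 + -2.16 + -1.3
= -2.93 + -1.3
= -4.23
Since z = -4.23 < 0, output = 0

0


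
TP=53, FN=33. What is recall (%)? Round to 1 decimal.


Recall = TP / (TP + FN) * 100
= 53 / (53 + 33)
= 53 / 86
= 0.6163
= 61.6%

61.6


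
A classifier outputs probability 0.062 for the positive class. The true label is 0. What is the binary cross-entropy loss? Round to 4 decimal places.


For y=0: Loss = -log(1-p)
= -log(1 - 0.062)
= -log(0.938)
= -(-0.064)
= 0.0640

0.0640


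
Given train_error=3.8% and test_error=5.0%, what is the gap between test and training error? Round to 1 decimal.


Generalization gap = test_error - train_error
= 5.0 - 3.8
= 1.2%
A small gap suggests good generalization.

1.2


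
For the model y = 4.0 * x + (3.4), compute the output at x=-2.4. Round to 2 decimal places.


y = 4.0 * -2.4 + (3.4)
= -9.6 + (3.4)
= -6.20

-6.20


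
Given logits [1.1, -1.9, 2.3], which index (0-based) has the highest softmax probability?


Softmax is a monotonic transformation, so it preserves the argmax.
We need to find the index of the maximum logit.
Index 0: 1.1
Index 1: -1.9
Index 2: 2.3
Maximum logit = 2.3 at index 2

2


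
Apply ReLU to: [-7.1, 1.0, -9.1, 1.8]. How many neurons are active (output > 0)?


ReLU(x) = max(0, x) for each element:
ReLU(-7.1) = 0
ReLU(1.0) = 1.0
ReLU(-9.1) = 0
ReLU(1.8) = 1.8
Active neurons (>0): 2

2


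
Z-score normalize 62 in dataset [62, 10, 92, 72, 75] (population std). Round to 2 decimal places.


Mean = (62 + 10 + 92 + 72 + 75) / 5 = 62.2
Variance = sum((x_i - mean)^2) / n = 774.56
Std = sqrt(774.56) = 27.8309
Z = (x - mean) / std
= (62 - 62.2) / 27.8309
= -0.2 / 27.8309
= -0.01

-0.01


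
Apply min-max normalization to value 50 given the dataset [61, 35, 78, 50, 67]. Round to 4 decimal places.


Min = 35, Max = 78
Range = 78 - 35 = 43
Scaled = (x - min) / (max - min)
= (50 - 35) / 43
= 15 / 43
= 0.3488

0.3488


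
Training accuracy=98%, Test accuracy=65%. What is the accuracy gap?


Gap = train_accuracy - test_accuracy
= 98 - 65
= 33%
This large gap strongly indicates overfitting.

33


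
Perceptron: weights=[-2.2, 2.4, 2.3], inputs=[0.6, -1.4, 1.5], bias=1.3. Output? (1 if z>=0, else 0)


z = w . x + b
= -2.2*0.6 + 2.4*-1.4 + 2.3*1.5 + 1.3
= -1.32 + -3.36 + 3.45 + 1.3
= -1.23 + 1.3
= 0.07
Since z = 0.07 >= 0, output = 1

1


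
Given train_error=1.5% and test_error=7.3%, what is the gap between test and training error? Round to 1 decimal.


Generalization gap = test_error - train_error
= 7.3 - 1.5
= 5.8%
A moderate gap.

5.8


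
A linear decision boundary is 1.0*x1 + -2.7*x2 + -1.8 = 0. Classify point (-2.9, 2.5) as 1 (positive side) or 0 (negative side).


Compute 1.0 * -2.9 + -2.7 * 2.5 + -1.8
= -2.9 + -6.75 + -1.8
= -11.45
Since -11.45 < 0, the point is on the negative side.

0


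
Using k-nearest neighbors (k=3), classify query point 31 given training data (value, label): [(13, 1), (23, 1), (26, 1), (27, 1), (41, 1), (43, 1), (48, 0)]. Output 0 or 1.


Distances from query 31:
Point 27 (class 1): distance = 4
Point 26 (class 1): distance = 5
Point 23 (class 1): distance = 8
K=3 nearest neighbors: classes = [1, 1, 1]
Votes for class 1: 3 / 3
Majority vote => class 1

1


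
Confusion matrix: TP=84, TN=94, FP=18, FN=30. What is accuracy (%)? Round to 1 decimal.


Accuracy = (TP + TN) / (TP + TN + FP + FN) * 100
= (84 + 94) / (84 + 94 + 18 + 30)
= 178 / 226
= 0.7876
= 78.8%

78.8


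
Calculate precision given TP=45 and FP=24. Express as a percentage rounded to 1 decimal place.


Precision = TP / (TP + FP) * 100
= 45 / (45 + 24)
= 45 / 69
= 0.6522
= 65.2%

65.2


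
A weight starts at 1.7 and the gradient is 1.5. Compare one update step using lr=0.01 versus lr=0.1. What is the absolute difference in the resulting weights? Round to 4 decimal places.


With lr=0.01: w_new = 1.7 - 0.01 * 1.5 = 1.685
With lr=0.1: w_new = 1.7 - 0.1 * 1.5 = 1.55
Absolute difference = |1.685 - 1.55|
= 0.1350

0.1350


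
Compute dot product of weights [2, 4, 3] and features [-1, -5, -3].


Element-wise products:
2 * -1 = -2
4 * -5 = -20
3 * -3 = -9
Sum = -2 + -20 + -9
= -31

-31


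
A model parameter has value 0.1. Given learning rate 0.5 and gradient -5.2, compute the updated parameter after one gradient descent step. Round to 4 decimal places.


w_new = w_old - lr * gradient
= 0.1 - 0.5 * -5.2
= 0.1 - (-2.6)
= 2.7000

2.7000


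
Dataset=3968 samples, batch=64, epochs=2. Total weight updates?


Iterations per epoch = 3968 / 64 = 62
Total updates = iterations_per_epoch * epochs
= 62 * 2
= 124

124


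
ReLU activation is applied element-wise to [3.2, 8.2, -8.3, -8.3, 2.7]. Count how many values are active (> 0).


ReLU(x) = max(0, x) for each element:
ReLU(3.2) = 3.2
ReLU(8.2) = 8.2
ReLU(-8.3) = 0
ReLU(-8.3) = 0
ReLU(2.7) = 2.7
Active neurons (>0): 3

3


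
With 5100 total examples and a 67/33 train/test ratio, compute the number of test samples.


Train samples = 5100 * 67% = 3417
Test samples = 5100 - 3417
= 1683

1683


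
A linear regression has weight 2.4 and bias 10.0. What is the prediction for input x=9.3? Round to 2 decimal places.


y = 2.4 * 9.3 + (10.0)
= 22.32 + (10.0)
= 32.32

32.32


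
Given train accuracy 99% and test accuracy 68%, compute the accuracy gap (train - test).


Gap = train_accuracy - test_accuracy
= 99 - 68
= 31%
This large gap strongly indicates overfitting.

31


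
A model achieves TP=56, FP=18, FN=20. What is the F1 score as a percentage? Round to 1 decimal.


Precision = TP / (TP + FP) = 56 / 74 = 0.7568
Recall = TP / (TP + FN) = 56 / 76 = 0.7368
F1 = 2 * P * R / (P + R)
= 2 * 0.7568 * 0.7368 / (0.7568 + 0.7368)
= 1.1152 / 1.4936
= 0.7467
As percentage: 74.7%

74.7
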